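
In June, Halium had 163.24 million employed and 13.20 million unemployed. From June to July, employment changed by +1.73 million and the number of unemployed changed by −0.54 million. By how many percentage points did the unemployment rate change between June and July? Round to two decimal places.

June: labor force = 163.24 + 13.20 = 176.44; u = 13.20/176.44 = 7.48%.
July: labor force = 164.97 + 12.66 = 177.63; u = 12.66/177.63 = 7.13%.
Change = 7.13% − 7.48% = −0.35 pp.

The unemployment rate changed by −0.35 percentage points.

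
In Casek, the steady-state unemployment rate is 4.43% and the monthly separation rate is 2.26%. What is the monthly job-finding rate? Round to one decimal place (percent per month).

Job-finding rate ≈ 48.8% per month.

From u* = s/(s+f): f = s·(1−u)/u.
f = 2.26 × (1 − 0.0443) / 0.0443 = 2.1599 / 0.0443 ≈ 48.8% per month.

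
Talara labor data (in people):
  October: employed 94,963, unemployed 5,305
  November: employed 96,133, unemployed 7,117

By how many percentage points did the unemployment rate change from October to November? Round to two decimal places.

October: labor force = 94,963 + 5,305 = 100,268; u = 5,305/100,268 = 5.29%.
November: labor force = 96,133 + 7,117 = 103,250; u = 7,117/103,250 = 6.89%.
Change = 6.89% − 5.29% = +1.60 pp.

The unemployment rate changed by +1.60 percentage points.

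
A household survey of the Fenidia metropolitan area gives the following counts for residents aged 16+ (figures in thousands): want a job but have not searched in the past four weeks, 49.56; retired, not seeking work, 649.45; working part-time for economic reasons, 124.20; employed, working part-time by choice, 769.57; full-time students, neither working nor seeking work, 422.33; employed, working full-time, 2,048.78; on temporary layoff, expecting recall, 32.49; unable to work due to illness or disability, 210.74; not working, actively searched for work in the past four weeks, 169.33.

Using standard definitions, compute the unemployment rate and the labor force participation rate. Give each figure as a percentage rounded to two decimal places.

Unemployment rate ≈ 6.42%; labor force participation rate ≈ 70.24%.

Employed = 124.20 + 769.57 + 2,048.78 = 2,942.55 thousand (anyone who worked, including part-time for economic reasons, counts as employed).
Unemployed = 32.49 + 169.33 = 201.82 thousand (jobless and actively searching, or on temporary layoff).
Labor force = 2,942.55 + 201.82 = 3,144.37 thousand.
Not in labor force = 49.56 + 649.45 + 422.33 + 210.74 = 1,332.08 thousand (those not working and not actively searching are outside the labor force — including those who want a job but have given up searching).
Civilian working-age population = 3,144.37 + 1,332.08 = 4,476.45 thousand.
Unemployment rate = 201.82 / 3,144.37 = 6.42%.
Labor force participation rate = 3,144.37 / 4,476.45 = 70.24%.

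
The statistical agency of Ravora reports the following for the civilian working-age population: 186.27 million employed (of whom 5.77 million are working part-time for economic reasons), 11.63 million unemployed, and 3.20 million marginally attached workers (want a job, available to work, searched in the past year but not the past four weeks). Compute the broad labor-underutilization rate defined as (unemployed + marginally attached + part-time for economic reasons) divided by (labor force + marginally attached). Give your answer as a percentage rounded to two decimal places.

Labor force = 186.27 + 11.63 = 197.90 million.
Numerator = 11.63 + 3.20 + 5.77 = 20.60 million.
Denominator = 197.90 + 3.20 = 201.10 million.
Broad rate = 20.60 / 201.10 = 10.24%.

Broad underutilization rate ≈ 10.24%.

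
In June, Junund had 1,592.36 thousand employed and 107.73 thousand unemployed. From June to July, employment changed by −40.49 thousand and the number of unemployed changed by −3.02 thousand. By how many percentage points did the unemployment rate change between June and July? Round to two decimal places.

June: labor force = 1,592.36 + 107.73 = 1,700.09; u = 107.73/1,700.09 = 6.34%.
July: labor force = 1,551.87 + 104.71 = 1,656.58; u = 104.71/1,656.58 = 6.32%.
Change = 6.32% − 6.34% = −0.02 pp.

The unemployment rate changed by −0.02 percentage points.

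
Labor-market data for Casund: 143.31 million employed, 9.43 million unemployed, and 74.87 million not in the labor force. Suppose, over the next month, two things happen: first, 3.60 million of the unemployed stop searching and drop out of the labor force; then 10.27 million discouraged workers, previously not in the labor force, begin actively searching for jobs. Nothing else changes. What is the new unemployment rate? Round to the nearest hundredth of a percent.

Initially, labor force = 143.31 + 9.43 = 152.74 million, so u = 9.43/152.74 = 6.17%.
After the first change, unemployed and labor force both fall by 3.60 → E = 143.31, U = 5.83, labor force = 149.14 million.
After the second change, unemployed and labor force both rise by 10.27 → E = 143.31, U = 16.10, labor force = 159.41 million.
New unemployment rate = 16.10 / 159.41 = 10.10%.

New unemployment rate ≈ 10.10%.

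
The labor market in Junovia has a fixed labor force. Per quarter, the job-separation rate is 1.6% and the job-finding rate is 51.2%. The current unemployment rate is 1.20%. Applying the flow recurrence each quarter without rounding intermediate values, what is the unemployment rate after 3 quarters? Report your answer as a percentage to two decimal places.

With a fixed labor force, u_{t+1} = u_t + s·(1−u_t) − f·u_t = u_t·(1−s−f) + s.
Here 1−s−f = 0.472 and s = 0.016.
u_1 = 0.012000 × 0.472 + 0.016 = 0.021664.
u_2 = 0.021664 × 0.472 + 0.016 = 0.026225.
u_3 = 0.026225 × 0.472 + 0.016 = 0.028378.

Unemployment rate after three quarters ≈ 2.84%.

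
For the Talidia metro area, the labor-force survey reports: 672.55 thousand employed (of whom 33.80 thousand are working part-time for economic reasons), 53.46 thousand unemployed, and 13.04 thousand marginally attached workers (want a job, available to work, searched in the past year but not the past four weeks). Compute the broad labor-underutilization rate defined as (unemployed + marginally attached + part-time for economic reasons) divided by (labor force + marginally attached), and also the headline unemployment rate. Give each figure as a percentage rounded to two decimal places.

Broad underutilization rate ≈ 13.57%; headline unemployment rate ≈ 7.36%.

Labor force = 672.55 + 53.46 = 726.01 thousand.
Numerator = 53.46 + 13.04 + 33.80 = 100.30 thousand.
Denominator = 726.01 + 13.04 = 739.05 thousand.
Broad rate = 100.30 / 739.05 = 13.57%.
Headline unemployment rate = 53.46 / 726.01 = 7.36%.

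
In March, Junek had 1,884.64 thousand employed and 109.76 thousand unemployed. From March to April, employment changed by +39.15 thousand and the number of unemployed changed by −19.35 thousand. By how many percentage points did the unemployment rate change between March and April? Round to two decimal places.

The unemployment rate changed by −1.01 percentage points.

March: labor force = 1,884.64 + 109.76 = 1,994.40; u = 109.76/1,994.40 = 5.50%.
April: labor force = 1,923.79 + 90.41 = 2,014.20; u = 90.41/2,014.20 = 4.49%.
Change = 4.49% − 5.50% = −1.01 pp.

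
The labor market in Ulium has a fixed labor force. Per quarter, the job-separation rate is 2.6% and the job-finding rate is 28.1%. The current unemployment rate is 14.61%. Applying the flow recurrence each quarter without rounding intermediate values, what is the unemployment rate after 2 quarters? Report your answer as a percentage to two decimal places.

Unemployment rate after two quarters ≈ 11.42%.

With a fixed labor force, u_{t+1} = u_t + s·(1−u_t) − f·u_t = u_t·(1−s−f) + s.
Here 1−s−f = 0.693 and s = 0.026.
u_1 = 0.146100 × 0.693 + 0.026 = 0.127247.
u_2 = 0.127247 × 0.693 + 0.026 = 0.114182.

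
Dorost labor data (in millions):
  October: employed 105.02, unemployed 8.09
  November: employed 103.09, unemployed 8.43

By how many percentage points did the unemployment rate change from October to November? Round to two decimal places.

October: labor force = 105.02 + 8.09 = 113.11; u = 8.09/113.11 = 7.15%.
November: labor force = 103.09 + 8.43 = 111.52; u = 8.43/111.52 = 7.56%.
Change = 7.56% − 7.15% = +0.41 pp.

The unemployment rate changed by +0.41 percentage points.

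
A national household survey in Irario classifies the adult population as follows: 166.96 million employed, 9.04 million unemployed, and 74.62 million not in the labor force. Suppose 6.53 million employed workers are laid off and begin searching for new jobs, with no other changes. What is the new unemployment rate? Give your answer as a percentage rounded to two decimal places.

New unemployment rate ≈ 8.85%.

Initially, labor force = 166.96 + 9.04 = 176.00 million, so u = 9.04/176.00 = 5.14%.
After the change, employed falls and unemployed rises by 6.53; labor force unchanged → E = 160.43, U = 15.57, labor force = 176.00 million.
New unemployment rate = 15.57 / 176.00 = 8.85%.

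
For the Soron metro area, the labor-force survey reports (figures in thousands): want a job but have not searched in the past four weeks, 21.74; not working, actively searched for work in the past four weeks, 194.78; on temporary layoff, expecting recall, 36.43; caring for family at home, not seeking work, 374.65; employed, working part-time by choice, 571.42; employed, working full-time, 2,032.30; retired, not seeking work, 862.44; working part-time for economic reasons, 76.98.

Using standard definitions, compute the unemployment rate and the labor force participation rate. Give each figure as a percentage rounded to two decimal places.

Unemployment rate ≈ 7.94%; labor force participation rate ≈ 69.82%.

Employed = 571.42 + 2,032.30 + 76.98 = 2,680.70 thousand (anyone who worked, including part-time for economic reasons, counts as employed).
Unemployed = 194.78 + 36.43 = 231.21 thousand (jobless and actively searching, or on temporary layoff).
Labor force = 2,680.70 + 231.21 = 2,911.91 thousand.
Not in labor force = 21.74 + 374.65 + 862.44 = 1,258.83 thousand (those not working and not actively searching are outside the labor force — including those who want a job but have given up searching).
Civilian working-age population = 2,911.91 + 1,258.83 = 4,170.74 thousand.
Unemployment rate = 231.21 / 2,911.91 = 7.94%.
Labor force participation rate = 2,911.91 / 4,170.74 = 69.82%.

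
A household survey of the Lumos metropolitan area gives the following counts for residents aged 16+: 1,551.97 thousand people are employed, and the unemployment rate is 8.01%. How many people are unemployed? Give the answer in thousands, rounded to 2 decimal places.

Let U be the number unemployed. The labor force is E + U, and U/(E+U) = 0.0801.
So U = 0.0801 × 1,551.97 / (1 − 0.0801) = 124.3128 / 0.9199 ≈ 135.14 thousand.

About 135.14 thousand are unemployed.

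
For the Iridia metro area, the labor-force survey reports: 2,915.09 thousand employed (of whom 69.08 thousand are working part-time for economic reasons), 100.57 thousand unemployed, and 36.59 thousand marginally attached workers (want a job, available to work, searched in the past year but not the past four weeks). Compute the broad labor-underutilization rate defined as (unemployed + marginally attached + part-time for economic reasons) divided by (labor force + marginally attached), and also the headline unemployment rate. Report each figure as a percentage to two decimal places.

Broad underutilization rate ≈ 6.76%; headline unemployment rate ≈ 3.33%.

Labor force = 2,915.09 + 100.57 = 3,015.66 thousand.
Numerator = 100.57 + 36.59 + 69.08 = 206.24 thousand.
Denominator = 3,015.66 + 36.59 = 3,052.25 thousand.
Broad rate = 206.24 / 3,052.25 = 6.76%.
Headline unemployment rate = 100.57 / 3,015.66 = 3.33%.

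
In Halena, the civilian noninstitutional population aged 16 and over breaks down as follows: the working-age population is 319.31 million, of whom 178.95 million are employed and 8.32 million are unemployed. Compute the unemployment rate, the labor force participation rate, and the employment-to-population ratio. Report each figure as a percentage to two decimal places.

Unemployment rate ≈ 4.44%; labor force participation rate ≈ 58.65%; employment-population ratio ≈ 56.04%.

Labor force = employed + unemployed = 178.95 + 8.32 = 187.27 million.
Unemployment rate = 8.32 / 187.27 = 4.44%.
Labor force participation rate = 187.27 / 319.31 = 58.65%.
Employment-population ratio = 178.95 / 319.31 = 56.04%.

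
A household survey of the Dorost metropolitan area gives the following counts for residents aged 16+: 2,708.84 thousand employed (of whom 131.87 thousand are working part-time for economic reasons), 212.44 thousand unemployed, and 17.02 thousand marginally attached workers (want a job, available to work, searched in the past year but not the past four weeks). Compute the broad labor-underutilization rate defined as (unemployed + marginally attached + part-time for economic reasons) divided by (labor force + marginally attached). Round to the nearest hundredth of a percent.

Broad underutilization rate ≈ 12.30%.

Labor force = 2,708.84 + 212.44 = 2,921.28 thousand.
Numerator = 212.44 + 17.02 + 131.87 = 361.33 thousand.
Denominator = 2,921.28 + 17.02 = 2,938.30 thousand.
Broad rate = 361.33 / 2,938.30 = 12.30%.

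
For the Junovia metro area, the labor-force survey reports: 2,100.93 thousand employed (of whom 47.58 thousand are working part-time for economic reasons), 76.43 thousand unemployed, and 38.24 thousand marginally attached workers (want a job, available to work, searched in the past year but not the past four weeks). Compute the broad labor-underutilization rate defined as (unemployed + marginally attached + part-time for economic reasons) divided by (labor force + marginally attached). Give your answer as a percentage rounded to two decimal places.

Broad underutilization rate ≈ 7.32%.

Labor force = 2,100.93 + 76.43 = 2,177.36 thousand.
Numerator = 76.43 + 38.24 + 47.58 = 162.25 thousand.
Denominator = 2,177.36 + 38.24 = 2,215.60 thousand.
Broad rate = 162.25 / 2,215.60 = 7.32%.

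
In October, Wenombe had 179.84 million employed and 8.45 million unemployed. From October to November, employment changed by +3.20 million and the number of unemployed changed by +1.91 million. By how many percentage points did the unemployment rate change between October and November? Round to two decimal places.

October: labor force = 179.84 + 8.45 = 188.29; u = 8.45/188.29 = 4.49%.
November: labor force = 183.04 + 10.36 = 193.40; u = 10.36/193.40 = 5.36%.
Change = 5.36% − 4.49% = +0.87 pp.

The unemployment rate changed by +0.87 percentage points.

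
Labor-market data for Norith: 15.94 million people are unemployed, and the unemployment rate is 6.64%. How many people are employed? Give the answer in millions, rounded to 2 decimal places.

Labor force = U / u = 15.94 / 0.0664 ≈ 240.06 million.
Employed = labor force − unemployed = 240.06 − 15.94 = 224.12 million.

About 224.12 million are employed.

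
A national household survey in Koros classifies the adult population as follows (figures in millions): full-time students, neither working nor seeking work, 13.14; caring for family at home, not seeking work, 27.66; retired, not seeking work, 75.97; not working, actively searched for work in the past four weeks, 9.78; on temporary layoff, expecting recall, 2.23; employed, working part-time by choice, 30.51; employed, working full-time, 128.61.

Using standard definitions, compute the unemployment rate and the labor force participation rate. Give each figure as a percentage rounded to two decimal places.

Unemployment rate ≈ 7.02%; labor force participation rate ≈ 59.44%.

Employed = 30.51 + 128.61 = 159.12 million.
Unemployed = 9.78 + 2.23 = 12.01 million (jobless and actively searching, or on temporary layoff).
Labor force = 159.12 + 12.01 = 171.13 million.
Not in labor force = 13.14 + 27.66 + 75.97 = 116.77 million (those not working and not actively searching are outside the labor force).
Civilian working-age population = 171.13 + 116.77 = 287.90 million.
Unemployment rate = 12.01 / 171.13 = 7.02%.
Labor force participation rate = 171.13 / 287.90 = 59.44%.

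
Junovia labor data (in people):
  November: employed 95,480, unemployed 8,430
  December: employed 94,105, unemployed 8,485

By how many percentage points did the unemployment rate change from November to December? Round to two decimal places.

The unemployment rate changed by +0.16 percentage points.

November: labor force = 95,480 + 8,430 = 103,910; u = 8,430/103,910 = 8.11%.
December: labor force = 94,105 + 8,485 = 102,590; u = 8,485/102,590 = 8.27%.
Change = 8.27% − 8.11% = +0.16 pp.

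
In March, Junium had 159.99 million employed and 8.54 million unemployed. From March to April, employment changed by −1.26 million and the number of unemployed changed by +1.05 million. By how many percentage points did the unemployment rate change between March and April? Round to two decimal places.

March: labor force = 159.99 + 8.54 = 168.53; u = 8.54/168.53 = 5.07%.
April: labor force = 158.73 + 9.59 = 168.32; u = 9.59/168.32 = 5.70%.
Change = 5.70% − 5.07% = +0.63 pp.

The unemployment rate changed by +0.63 percentage points.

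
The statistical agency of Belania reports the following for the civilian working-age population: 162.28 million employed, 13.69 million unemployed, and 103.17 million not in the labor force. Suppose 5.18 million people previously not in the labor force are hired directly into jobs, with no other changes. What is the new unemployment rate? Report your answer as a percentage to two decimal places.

Initially, labor force = 162.28 + 13.69 = 175.97 million, so u = 13.69/175.97 = 7.78%.
After the change, employed and labor force both rise by 5.18; unemployed unchanged → E = 167.46, U = 13.69, labor force = 181.15 million.
New unemployment rate = 13.69 / 181.15 = 7.56%.

New unemployment rate ≈ 7.56%.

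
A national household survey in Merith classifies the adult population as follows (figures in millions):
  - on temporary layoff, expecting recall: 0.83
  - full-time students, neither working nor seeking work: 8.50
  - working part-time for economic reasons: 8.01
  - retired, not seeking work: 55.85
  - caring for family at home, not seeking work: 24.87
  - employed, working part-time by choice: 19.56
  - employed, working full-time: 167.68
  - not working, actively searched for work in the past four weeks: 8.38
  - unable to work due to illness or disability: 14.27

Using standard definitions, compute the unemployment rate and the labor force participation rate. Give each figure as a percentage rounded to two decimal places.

Unemployment rate ≈ 4.50%; labor force participation rate ≈ 66.39%.

Employed = 8.01 + 19.56 + 167.68 = 195.25 million (anyone who worked, including part-time for economic reasons, counts as employed).
Unemployed = 0.83 + 8.38 = 9.21 million (jobless and actively searching, or on temporary layoff).
Labor force = 195.25 + 9.21 = 204.46 million.
Not in labor force = 8.50 + 55.85 + 24.87 + 14.27 = 103.49 million (those not working and not actively searching are outside the labor force).
Civilian working-age population = 204.46 + 103.49 = 307.95 million.
Unemployment rate = 9.21 / 204.46 = 4.50%.
Labor force participation rate = 204.46 / 307.95 = 66.39%.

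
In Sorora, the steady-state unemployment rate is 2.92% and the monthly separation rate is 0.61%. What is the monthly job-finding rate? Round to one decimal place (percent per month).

Job-finding rate ≈ 20.3% per month.

From u* = s/(s+f): f = s·(1−u)/u.
f = 0.61 × (1 − 0.0292) / 0.0292 = 0.5922 / 0.0292 ≈ 20.3% per month.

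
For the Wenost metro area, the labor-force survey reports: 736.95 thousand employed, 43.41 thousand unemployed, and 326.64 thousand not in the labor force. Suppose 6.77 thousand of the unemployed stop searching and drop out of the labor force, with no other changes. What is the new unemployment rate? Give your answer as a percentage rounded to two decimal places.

New unemployment rate ≈ 4.74%.

Initially, labor force = 736.95 + 43.41 = 780.36 thousand, so u = 43.41/780.36 = 5.56%.
After the change, unemployed and labor force both fall by 6.77 → E = 736.95, U = 36.64, labor force = 773.59 thousand.
New unemployment rate = 36.64 / 773.59 = 4.74%.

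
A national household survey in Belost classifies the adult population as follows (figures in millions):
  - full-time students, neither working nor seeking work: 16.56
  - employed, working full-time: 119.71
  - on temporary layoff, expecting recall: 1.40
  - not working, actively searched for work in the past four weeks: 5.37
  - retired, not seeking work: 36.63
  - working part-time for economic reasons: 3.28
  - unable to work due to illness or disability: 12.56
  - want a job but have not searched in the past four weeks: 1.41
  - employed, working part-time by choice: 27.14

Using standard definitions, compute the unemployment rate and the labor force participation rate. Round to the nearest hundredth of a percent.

Unemployment rate ≈ 4.31%; labor force participation rate ≈ 70.03%.

Employed = 119.71 + 3.28 + 27.14 = 150.13 million (anyone who worked, including part-time for economic reasons, counts as employed).
Unemployed = 1.40 + 5.37 = 6.77 million (jobless and actively searching, or on temporary layoff).
Labor force = 150.13 + 6.77 = 156.90 million.
Not in labor force = 16.56 + 36.63 + 12.56 + 1.41 = 67.16 million (those not working and not actively searching are outside the labor force — including those who want a job but have given up searching).
Civilian working-age population = 156.90 + 67.16 = 224.06 million.
Unemployment rate = 6.77 / 156.90 = 4.31%.
Labor force participation rate = 156.90 / 224.06 = 70.03%.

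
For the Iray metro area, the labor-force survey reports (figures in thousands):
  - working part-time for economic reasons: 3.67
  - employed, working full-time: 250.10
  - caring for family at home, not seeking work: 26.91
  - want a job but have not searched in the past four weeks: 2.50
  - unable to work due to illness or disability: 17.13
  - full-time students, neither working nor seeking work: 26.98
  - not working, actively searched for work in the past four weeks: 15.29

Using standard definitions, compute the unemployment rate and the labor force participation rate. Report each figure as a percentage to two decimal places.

Unemployment rate ≈ 5.68%; labor force participation rate ≈ 78.54%.

Employed = 3.67 + 250.10 = 253.77 thousand (anyone who worked, including part-time for economic reasons, counts as employed).
Unemployed = 15.29 thousand.
Labor force = 253.77 + 15.29 = 269.06 thousand.
Not in labor force = 26.91 + 2.50 + 17.13 + 26.98 = 73.52 thousand (those not working and not actively searching are outside the labor force — including those who want a job but have given up searching).
Civilian working-age population = 269.06 + 73.52 = 342.58 thousand.
Unemployment rate = 15.29 / 269.06 = 5.68%.
Labor force participation rate = 269.06 / 342.58 = 78.54%.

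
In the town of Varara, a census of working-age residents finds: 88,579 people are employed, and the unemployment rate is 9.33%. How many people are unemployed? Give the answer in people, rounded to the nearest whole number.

Let U be the number unemployed. The labor force is E + U, and U/(E+U) = 0.0933.
So U = 0.0933 × 88,579 / (1 − 0.0933) = 8264.42 / 0.9067 ≈ 9,115.

About 9,115 are unemployed.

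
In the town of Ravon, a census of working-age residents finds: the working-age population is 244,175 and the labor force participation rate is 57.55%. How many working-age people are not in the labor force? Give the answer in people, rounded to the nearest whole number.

About 103,652 are not in the labor force.

Share not in the labor force = 1 − 0.5755 = 0.4245.
Not in labor force = 0.4245 × 244,175 ≈ 103,652.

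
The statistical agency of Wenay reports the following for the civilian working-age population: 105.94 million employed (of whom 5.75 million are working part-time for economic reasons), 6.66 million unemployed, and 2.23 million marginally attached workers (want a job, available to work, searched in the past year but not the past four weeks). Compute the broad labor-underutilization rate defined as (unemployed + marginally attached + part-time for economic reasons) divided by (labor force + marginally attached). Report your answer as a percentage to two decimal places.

Labor force = 105.94 + 6.66 = 112.60 million.
Numerator = 6.66 + 2.23 + 5.75 = 14.64 million.
Denominator = 112.60 + 2.23 = 114.83 million.
Broad rate = 14.64 / 114.83 = 12.75%.

Broad underutilization rate ≈ 12.75%.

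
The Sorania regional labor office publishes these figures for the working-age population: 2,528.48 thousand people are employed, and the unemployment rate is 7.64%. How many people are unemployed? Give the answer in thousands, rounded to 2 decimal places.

Let U be the number unemployed. The labor force is E + U, and U/(E+U) = 0.0764.
So U = 0.0764 × 2,528.48 / (1 − 0.0764) = 193.1759 / 0.9236 ≈ 209.16 thousand.

About 209.16 thousand are unemployed.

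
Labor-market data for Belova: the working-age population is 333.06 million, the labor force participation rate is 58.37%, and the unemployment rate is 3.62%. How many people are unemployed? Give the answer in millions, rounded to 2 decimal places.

Labor force = 0.5837 × 333.06 = 194.41 million.
Unemployed = 0.0362 × 194.41 ≈ 7.04 million.

About 7.04 million are unemployed.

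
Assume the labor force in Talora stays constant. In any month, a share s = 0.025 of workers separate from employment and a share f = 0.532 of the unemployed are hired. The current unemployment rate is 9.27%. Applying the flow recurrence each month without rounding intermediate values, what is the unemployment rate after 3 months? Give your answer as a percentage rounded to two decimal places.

Unemployment rate after three months ≈ 4.90%.

With a fixed labor force, u_{t+1} = u_t + s·(1−u_t) − f·u_t = u_t·(1−s−f) + s.
Here 1−s−f = 0.443 and s = 0.025.
u_1 = 0.092700 × 0.443 + 0.025 = 0.066066.
u_2 = 0.066066 × 0.443 + 0.025 = 0.054267.
u_3 = 0.054267 × 0.443 + 0.025 = 0.049040.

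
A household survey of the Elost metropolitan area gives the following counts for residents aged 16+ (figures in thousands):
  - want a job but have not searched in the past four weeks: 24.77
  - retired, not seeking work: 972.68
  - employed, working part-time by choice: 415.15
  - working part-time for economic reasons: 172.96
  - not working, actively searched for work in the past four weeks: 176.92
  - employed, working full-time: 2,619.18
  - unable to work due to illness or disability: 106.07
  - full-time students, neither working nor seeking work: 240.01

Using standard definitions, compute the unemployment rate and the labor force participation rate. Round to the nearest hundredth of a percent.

Unemployment rate ≈ 5.23%; labor force participation rate ≈ 71.58%.

Employed = 415.15 + 172.96 + 2,619.18 = 3,207.29 thousand (anyone who worked, including part-time for economic reasons, counts as employed).
Unemployed = 176.92 thousand.
Labor force = 3,207.29 + 176.92 = 3,384.21 thousand.
Not in labor force = 24.77 + 972.68 + 106.07 + 240.01 = 1,343.53 thousand (those not working and not actively searching are outside the labor force — including those who want a job but have given up searching).
Civilian working-age population = 3,384.21 + 1,343.53 = 4,727.74 thousand.
Unemployment rate = 176.92 / 3,384.21 = 5.23%.
Labor force participation rate = 3,384.21 / 4,727.74 = 71.58%.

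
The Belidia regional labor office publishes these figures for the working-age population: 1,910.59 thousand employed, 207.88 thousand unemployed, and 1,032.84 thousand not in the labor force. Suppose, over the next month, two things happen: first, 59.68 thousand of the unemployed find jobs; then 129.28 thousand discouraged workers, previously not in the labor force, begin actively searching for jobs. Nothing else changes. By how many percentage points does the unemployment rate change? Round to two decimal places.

The unemployment rate changes by +2.53 percentage points.

Initially, labor force = 1,910.59 + 207.88 = 2,118.47 thousand, so u = 207.88/2,118.47 = 9.81%.
After the first change, unemployed falls and employed rises by 59.68; labor force unchanged → E = 1,970.27, U = 148.20, labor force = 2,118.47 thousand.
After the second change, unemployed and labor force both rise by 129.28 → E = 1,970.27, U = 277.48, labor force = 2,247.75 thousand.
New unemployment rate = 277.48 / 2,247.75 = 12.34%.
Change = 12.34% − 9.81% = +2.53 percentage points.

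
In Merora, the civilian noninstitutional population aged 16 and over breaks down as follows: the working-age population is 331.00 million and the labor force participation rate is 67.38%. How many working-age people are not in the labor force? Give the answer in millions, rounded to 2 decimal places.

About 107.97 million are not in the labor force.

Share not in the labor force = 1 − 0.6738 = 0.3262.
Not in labor force = 0.3262 × 331.00 ≈ 107.97 million.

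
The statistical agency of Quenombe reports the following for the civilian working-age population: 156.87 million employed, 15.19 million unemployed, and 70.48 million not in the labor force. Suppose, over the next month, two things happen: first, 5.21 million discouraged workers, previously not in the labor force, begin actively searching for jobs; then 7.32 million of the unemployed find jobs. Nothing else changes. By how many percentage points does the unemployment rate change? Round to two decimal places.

The unemployment rate changes by −1.45 percentage points.

Initially, labor force = 156.87 + 15.19 = 172.06 million, so u = 15.19/172.06 = 8.83%.
After the first change, unemployed and labor force both rise by 5.21 → E = 156.87, U = 20.40, labor force = 177.27 million.
After the second change, unemployed falls and employed rises by 7.32; labor force unchanged → E = 164.19, U = 13.08, labor force = 177.27 million.
New unemployment rate = 13.08 / 177.27 = 7.38%.
Change = 7.38% − 8.83% = −1.45 percentage points.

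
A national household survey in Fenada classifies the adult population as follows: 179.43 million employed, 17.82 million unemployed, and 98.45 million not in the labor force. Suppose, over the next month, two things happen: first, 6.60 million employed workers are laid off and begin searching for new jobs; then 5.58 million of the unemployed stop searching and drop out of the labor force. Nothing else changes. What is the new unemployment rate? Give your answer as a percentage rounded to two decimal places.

Initially, labor force = 179.43 + 17.82 = 197.25 million, so u = 17.82/197.25 = 9.03%.
After the first change, employed falls and unemployed rises by 6.60; labor force unchanged → E = 172.83, U = 24.42, labor force = 197.25 million.
After the second change, unemployed and labor force both fall by 5.58 → E = 172.83, U = 18.84, labor force = 191.67 million.
New unemployment rate = 18.84 / 191.67 = 9.83%.

New unemployment rate ≈ 9.83%.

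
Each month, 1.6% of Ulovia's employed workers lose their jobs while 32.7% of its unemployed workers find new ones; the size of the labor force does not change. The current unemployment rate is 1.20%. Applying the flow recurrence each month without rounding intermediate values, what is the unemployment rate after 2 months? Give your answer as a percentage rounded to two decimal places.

With a fixed labor force, u_{t+1} = u_t + s·(1−u_t) − f·u_t = u_t·(1−s−f) + s.
Here 1−s−f = 0.657 and s = 0.016.
u_1 = 0.012000 × 0.657 + 0.016 = 0.023884.
u_2 = 0.023884 × 0.657 + 0.016 = 0.031692.

Unemployment rate after two months ≈ 3.17%.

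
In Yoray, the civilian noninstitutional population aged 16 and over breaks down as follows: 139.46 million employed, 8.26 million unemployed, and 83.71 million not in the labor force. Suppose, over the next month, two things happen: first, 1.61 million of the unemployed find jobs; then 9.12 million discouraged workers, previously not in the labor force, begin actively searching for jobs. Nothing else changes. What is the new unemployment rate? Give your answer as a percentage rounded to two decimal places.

Initially, labor force = 139.46 + 8.26 = 147.72 million, so u = 8.26/147.72 = 5.59%.
After the first change, unemployed falls and employed rises by 1.61; labor force unchanged → E = 141.07, U = 6.65, labor force = 147.72 million.
After the second change, unemployed and labor force both rise by 9.12 → E = 141.07, U = 15.77, labor force = 156.84 million.
New unemployment rate = 15.77 / 156.84 = 10.05%.

New unemployment rate ≈ 10.05%.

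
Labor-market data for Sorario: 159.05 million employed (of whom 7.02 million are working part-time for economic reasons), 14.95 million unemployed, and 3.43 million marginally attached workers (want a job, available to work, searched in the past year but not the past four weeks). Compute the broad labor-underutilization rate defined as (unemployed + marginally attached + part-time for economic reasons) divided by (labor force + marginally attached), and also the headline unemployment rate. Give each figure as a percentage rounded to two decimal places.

Labor force = 159.05 + 14.95 = 174.00 million.
Numerator = 14.95 + 3.43 + 7.02 = 25.40 million.
Denominator = 174.00 + 3.43 = 177.43 million.
Broad rate = 25.40 / 177.43 = 14.32%.
Headline unemployment rate = 14.95 / 174.00 = 8.59%.

Broad underutilization rate ≈ 14.32%; headline unemployment rate ≈ 8.59%.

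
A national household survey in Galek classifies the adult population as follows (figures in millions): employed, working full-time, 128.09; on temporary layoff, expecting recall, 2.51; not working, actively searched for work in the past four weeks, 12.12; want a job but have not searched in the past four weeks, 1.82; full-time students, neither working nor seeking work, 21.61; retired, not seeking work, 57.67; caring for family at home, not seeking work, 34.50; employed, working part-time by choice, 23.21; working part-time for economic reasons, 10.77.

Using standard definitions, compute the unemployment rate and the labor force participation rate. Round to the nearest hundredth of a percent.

Unemployment rate ≈ 8.28%; labor force participation rate ≈ 60.45%.

Employed = 128.09 + 23.21 + 10.77 = 162.07 million (anyone who worked, including part-time for economic reasons, counts as employed).
Unemployed = 2.51 + 12.12 = 14.63 million (jobless and actively searching, or on temporary layoff).
Labor force = 162.07 + 14.63 = 176.70 million.
Not in labor force = 1.82 + 21.61 + 57.67 + 34.50 = 115.60 million (those not working and not actively searching are outside the labor force — including those who want a job but have given up searching).
Civilian working-age population = 176.70 + 115.60 = 292.30 million.
Unemployment rate = 14.63 / 176.70 = 8.28%.
Labor force participation rate = 176.70 / 292.30 = 60.45%.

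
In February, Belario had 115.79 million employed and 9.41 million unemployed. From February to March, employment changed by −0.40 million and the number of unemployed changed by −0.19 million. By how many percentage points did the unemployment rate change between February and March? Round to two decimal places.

February: labor force = 115.79 + 9.41 = 125.20; u = 9.41/125.20 = 7.52%.
March: labor force = 115.39 + 9.22 = 124.61; u = 9.22/124.61 = 7.40%.
Change = 7.40% − 7.52% = −0.12 pp.

The unemployment rate changed by −0.12 percentage points.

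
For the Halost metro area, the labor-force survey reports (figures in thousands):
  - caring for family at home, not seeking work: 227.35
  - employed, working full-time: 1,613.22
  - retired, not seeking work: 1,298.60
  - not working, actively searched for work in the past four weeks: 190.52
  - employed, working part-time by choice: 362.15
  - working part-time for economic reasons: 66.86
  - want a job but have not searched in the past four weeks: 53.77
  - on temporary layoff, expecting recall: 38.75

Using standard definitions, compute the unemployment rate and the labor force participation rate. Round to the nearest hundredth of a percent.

Employed = 1,613.22 + 362.15 + 66.86 = 2,042.23 thousand (anyone who worked, including part-time for economic reasons, counts as employed).
Unemployed = 190.52 + 38.75 = 229.27 thousand (jobless and actively searching, or on temporary layoff).
Labor force = 2,042.23 + 229.27 = 2,271.50 thousand.
Not in labor force = 227.35 + 1,298.60 + 53.77 = 1,579.72 thousand (those not working and not actively searching are outside the labor force — including those who want a job but have given up searching).
Civilian working-age population = 2,271.50 + 1,579.72 = 3,851.22 thousand.
Unemployment rate = 229.27 / 2,271.50 = 10.09%.
Labor force participation rate = 2,271.50 / 3,851.22 = 58.98%.

Unemployment rate ≈ 10.09%; labor force participation rate ≈ 58.98%.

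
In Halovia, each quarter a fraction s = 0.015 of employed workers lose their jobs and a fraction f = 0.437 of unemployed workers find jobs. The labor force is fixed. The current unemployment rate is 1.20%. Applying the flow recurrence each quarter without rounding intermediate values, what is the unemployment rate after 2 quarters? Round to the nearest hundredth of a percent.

Unemployment rate after two quarters ≈ 2.68%.

With a fixed labor force, u_{t+1} = u_t + s·(1−u_t) − f·u_t = u_t·(1−s−f) + s.
Here 1−s−f = 0.548 and s = 0.015.
u_1 = 0.012000 × 0.548 + 0.015 = 0.021576.
u_2 = 0.021576 × 0.548 + 0.015 = 0.026824.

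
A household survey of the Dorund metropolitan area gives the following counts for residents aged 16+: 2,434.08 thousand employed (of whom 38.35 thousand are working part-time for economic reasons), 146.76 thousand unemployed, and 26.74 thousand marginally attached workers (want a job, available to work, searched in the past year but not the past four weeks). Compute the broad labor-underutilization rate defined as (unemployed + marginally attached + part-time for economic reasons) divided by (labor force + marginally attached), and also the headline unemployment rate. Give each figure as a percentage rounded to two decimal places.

Broad underutilization rate ≈ 8.12%; headline unemployment rate ≈ 5.69%.

Labor force = 2,434.08 + 146.76 = 2,580.84 thousand.
Numerator = 146.76 + 26.74 + 38.35 = 211.85 thousand.
Denominator = 2,580.84 + 26.74 = 2,607.58 thousand.
Broad rate = 211.85 / 2,607.58 = 8.12%.
Headline unemployment rate = 146.76 / 2,580.84 = 5.69%.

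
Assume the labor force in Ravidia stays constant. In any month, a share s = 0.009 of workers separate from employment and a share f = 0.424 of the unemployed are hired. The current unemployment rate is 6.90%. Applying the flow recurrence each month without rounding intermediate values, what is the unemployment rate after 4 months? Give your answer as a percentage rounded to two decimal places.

Unemployment rate after four months ≈ 2.58%.

With a fixed labor force, u_{t+1} = u_t + s·(1−u_t) − f·u_t = u_t·(1−s−f) + s.
Here 1−s−f = 0.567 and s = 0.009.
u_1 = 0.069000 × 0.567 + 0.009 = 0.048123.
u_2 = 0.048123 × 0.567 + 0.009 = 0.036286.
u_3 = 0.036286 × 0.567 + 0.009 = 0.029574.
u_4 = 0.029574 × 0.567 + 0.009 = 0.025768.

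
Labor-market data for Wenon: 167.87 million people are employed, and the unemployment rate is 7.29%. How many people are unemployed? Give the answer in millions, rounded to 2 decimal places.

About 13.20 million are unemployed.

Let U be the number unemployed. The labor force is E + U, and U/(E+U) = 0.0729.
So U = 0.0729 × 167.87 / (1 − 0.0729) = 12.2377 / 0.9271 ≈ 13.20 million.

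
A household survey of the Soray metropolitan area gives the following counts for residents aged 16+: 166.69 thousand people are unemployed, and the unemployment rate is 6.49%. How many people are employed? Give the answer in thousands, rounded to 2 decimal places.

Labor force = U / u = 166.69 / 0.0649 ≈ 2,568.41 thousand.
Employed = labor force − unemployed = 2,568.41 − 166.69 = 2,401.72 thousand.

About 2,401.72 thousand are employed.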